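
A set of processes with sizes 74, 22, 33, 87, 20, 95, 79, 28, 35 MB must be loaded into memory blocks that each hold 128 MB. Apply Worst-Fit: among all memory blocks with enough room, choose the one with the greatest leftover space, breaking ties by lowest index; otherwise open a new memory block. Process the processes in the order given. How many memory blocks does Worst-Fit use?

74 MB → memory block 1 (remaining 54 MB)
22 MB → memory block 1 (remaining 32 MB)
33 MB → memory block 2 (remaining 95 MB)
87 MB → memory block 2 (remaining 8 MB)
20 MB → memory block 1 (remaining 12 MB)
95 MB → memory block 3 (remaining 33 MB)
79 MB → memory block 4 (remaining 49 MB)
28 MB → memory block 4 (remaining 21 MB)
35 MB → memory block 5 (remaining 93 MB)
Final memory blocks: [74,22,20] [33,87] [95] [79,28] [35].

5 memory blocks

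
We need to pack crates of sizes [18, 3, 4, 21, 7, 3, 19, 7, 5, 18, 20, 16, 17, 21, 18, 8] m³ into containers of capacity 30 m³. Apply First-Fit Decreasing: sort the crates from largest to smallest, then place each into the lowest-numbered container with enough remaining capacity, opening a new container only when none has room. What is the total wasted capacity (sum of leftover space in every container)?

65

Sorted descending: 21, 21, 20, 19, 18, 18, 18, 17, 16, 8, 7, 7, 5, 4, 3, 3.
container 1: place 21 m³, 9 m³ left
container 2: place 21 m³, 9 m³ left
container 3: place 20 m³, 10 m³ left
container 4: place 19 m³, 11 m³ left
container 5: place 18 m³, 12 m³ left
container 6: place 18 m³, 12 m³ left
container 7: place 18 m³, 12 m³ left
container 8: place 17 m³, 13 m³ left
container 9: place 16 m³, 14 m³ left
container 1: place 8 m³, 1 m³ left
container 2: place 7 m³, 2 m³ left
container 3: place 7 m³, 3 m³ left
container 4: place 5 m³, 6 m³ left
container 4: place 4 m³, 2 m³ left
container 3: place 3 m³, 0 m³ left
container 5: place 3 m³, 9 m³ left
9 containers × 30 m³ = 270 m³; used 205 m³; unused 65 m³.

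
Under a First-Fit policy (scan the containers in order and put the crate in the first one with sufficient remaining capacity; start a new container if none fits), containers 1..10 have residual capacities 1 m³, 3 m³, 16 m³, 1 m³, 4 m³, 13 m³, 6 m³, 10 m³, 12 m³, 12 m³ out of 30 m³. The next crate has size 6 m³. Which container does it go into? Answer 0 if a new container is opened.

3

Containers with room: container 3 (16 m³), container 6 (13 m³), container 7 (6 m³), container 8 (10 m³), container 9 (12 m³), container 10 (12 m³).
The first with room is container 3.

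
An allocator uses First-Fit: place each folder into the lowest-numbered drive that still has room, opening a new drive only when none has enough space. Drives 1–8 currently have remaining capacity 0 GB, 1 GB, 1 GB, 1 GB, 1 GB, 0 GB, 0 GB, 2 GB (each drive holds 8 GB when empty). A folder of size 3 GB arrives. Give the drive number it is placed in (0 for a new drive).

No drive has ≥ 3 GB free, so a new drive is opened.

0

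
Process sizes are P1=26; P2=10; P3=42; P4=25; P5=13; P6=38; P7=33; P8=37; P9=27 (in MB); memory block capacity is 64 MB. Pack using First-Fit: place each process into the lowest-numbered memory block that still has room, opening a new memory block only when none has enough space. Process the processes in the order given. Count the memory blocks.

P1 (26 MB) → memory block 1 (remaining 38 MB)
P2 (10 MB) → memory block 1 (remaining 28 MB)
P3 (42 MB) → memory block 2 (remaining 22 MB)
P4 (25 MB) → memory block 1 (remaining 3 MB)
P5 (13 MB) → memory block 2 (remaining 9 MB)
P6 (38 MB) → memory block 3 (remaining 26 MB)
P7 (33 MB) → memory block 4 (remaining 31 MB)
P8 (37 MB) → memory block 5 (remaining 27 MB)
P9 (27 MB) → memory block 4 (remaining 4 MB)
Final memory blocks: [26,10,25] [42,13] [38] [33,27] [37].

5 memory blocks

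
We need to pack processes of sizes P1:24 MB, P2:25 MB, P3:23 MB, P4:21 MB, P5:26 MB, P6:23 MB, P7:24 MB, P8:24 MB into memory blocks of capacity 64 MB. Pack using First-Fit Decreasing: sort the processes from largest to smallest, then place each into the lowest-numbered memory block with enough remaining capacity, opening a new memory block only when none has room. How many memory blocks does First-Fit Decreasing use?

4

Sorted descending: 26, 25, 24, 24, 24, 23, 23, 21.
26 MB → memory block 1 (remaining 38 MB)
25 MB → memory block 1 (remaining 13 MB)
24 MB → memory block 2 (remaining 40 MB)
24 MB → memory block 2 (remaining 16 MB)
24 MB → memory block 3 (remaining 40 MB)
23 MB → memory block 3 (remaining 17 MB)
23 MB → memory block 4 (remaining 41 MB)
21 MB → memory block 4 (remaining 20 MB)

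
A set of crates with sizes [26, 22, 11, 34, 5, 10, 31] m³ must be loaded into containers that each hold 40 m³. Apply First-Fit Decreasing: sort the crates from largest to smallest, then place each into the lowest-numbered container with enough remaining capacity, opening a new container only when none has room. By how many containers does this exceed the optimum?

First-Fit Decreasing: [34,5] [31] [26,11] [22,10] → 4 containers.
Total size 139 m³; any packing needs at least ⌈139/40⌉ = 4 containers.
So 4 is already optimal.

0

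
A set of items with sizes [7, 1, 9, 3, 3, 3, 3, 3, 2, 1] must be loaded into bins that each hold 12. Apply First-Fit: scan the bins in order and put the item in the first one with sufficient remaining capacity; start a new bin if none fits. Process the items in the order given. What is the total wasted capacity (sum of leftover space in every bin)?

7 → bin 1 (remaining 5)
1 → bin 1 (remaining 4)
9 → bin 2 (remaining 3)
3 → bin 1 (remaining 1)
3 → bin 2 (remaining 0)
3 → bin 3 (remaining 9)
3 → bin 3 (remaining 6)
3 → bin 3 (remaining 3)
2 → bin 3 (remaining 1)
1 → bin 1 (remaining 0)
3 bins × 12 = 36; used 35; unused 1.

1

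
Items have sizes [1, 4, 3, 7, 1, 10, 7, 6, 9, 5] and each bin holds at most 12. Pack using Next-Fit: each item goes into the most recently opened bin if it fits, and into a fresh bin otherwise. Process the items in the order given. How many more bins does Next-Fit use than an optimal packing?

Next-Fit: [1,4,3] [7,1] [10] [7] [6] [9] [5] → 7 bins.
Total size 53; any packing needs at least ⌈53/12⌉ = 5 bins.
An optimal packing achieves that bound: [10,1,1] [9,3] [7,5] [7,4] [6] → 5 bins.
Excess: 7 − 5 = 2.

2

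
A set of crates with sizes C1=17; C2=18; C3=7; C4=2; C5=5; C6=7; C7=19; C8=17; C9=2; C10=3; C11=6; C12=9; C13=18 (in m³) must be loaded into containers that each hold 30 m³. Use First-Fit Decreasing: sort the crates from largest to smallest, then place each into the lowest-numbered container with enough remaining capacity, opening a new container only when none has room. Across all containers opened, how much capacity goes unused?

Sorted descending: 19, 18, 18, 17, 17, 9, 7, 7, 6, 5, 3, 2, 2.
Put 19 m³ in container 1; 11 m³ remain.
Put 18 m³ in container 2; 12 m³ remain.
Put 18 m³ in container 3; 12 m³ remain.
Put 17 m³ in container 4; 13 m³ remain.
Put 17 m³ in container 5; 13 m³ remain.
Put 9 m³ in container 1; 2 m³ remain.
Put 7 m³ in container 2; 5 m³ remain.
Put 7 m³ in container 3; 5 m³ remain.
Put 6 m³ in container 4; 7 m³ remain.
Put 5 m³ in container 2; 0 m³ remain.
Put 3 m³ in container 3; 2 m³ remain.
Put 2 m³ in container 1; 0 m³ remain.
Put 2 m³ in container 3; 0 m³ remain.
5 containers × 30 m³ = 150 m³; used 130 m³; unused 20 m³.

20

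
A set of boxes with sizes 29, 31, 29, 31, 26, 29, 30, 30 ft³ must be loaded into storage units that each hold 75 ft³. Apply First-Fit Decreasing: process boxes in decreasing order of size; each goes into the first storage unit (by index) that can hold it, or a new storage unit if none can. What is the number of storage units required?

4 storage units

Sorted descending: 31, 31, 30, 30, 29, 29, 29, 26.
Put 31 ft³ in storage unit 1; 44 ft³ remain.
Put 31 ft³ in storage unit 1; 13 ft³ remain.
Put 30 ft³ in storage unit 2; 45 ft³ remain.
Put 30 ft³ in storage unit 2; 15 ft³ remain.
Put 29 ft³ in storage unit 3; 46 ft³ remain.
Put 29 ft³ in storage unit 3; 17 ft³ remain.
Put 29 ft³ in storage unit 4; 46 ft³ remain.
Put 26 ft³ in storage unit 4; 20 ft³ remain.
Final storage units: [31,31] [30,30] [29,29] [29,26].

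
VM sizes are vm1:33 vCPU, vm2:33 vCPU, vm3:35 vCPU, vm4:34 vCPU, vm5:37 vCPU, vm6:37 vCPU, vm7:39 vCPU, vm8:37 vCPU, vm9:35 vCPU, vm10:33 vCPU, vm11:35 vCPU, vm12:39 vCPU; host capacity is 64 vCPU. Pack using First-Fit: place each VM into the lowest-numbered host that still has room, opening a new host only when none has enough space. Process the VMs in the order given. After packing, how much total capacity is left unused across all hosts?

vm1 (33 vCPU) → host 1 (remaining 31 vCPU)
vm2 (33 vCPU) → host 2 (remaining 31 vCPU)
vm3 (35 vCPU) → host 3 (remaining 29 vCPU)
vm4 (34 vCPU) → host 4 (remaining 30 vCPU)
vm5 (37 vCPU) → host 5 (remaining 27 vCPU)
vm6 (37 vCPU) → host 6 (remaining 27 vCPU)
vm7 (39 vCPU) → host 7 (remaining 25 vCPU)
vm8 (37 vCPU) → host 8 (remaining 27 vCPU)
vm9 (35 vCPU) → host 9 (remaining 29 vCPU)
vm10 (33 vCPU) → host 10 (remaining 31 vCPU)
vm11 (35 vCPU) → host 11 (remaining 29 vCPU)
vm12 (39 vCPU) → host 12 (remaining 25 vCPU)
12 hosts × 64 vCPU = 768 vCPU; used 427 vCPU; unused 341 vCPU.

341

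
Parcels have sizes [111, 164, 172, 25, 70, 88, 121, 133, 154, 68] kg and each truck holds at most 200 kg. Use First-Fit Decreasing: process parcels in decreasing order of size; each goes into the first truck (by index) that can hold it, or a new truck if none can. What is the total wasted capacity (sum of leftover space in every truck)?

Sorted descending: 172, 164, 154, 133, 121, 111, 88, 70, 68, 25.
Put 172 kg in truck 1; 28 kg remain.
Put 164 kg in truck 2; 36 kg remain.
Put 154 kg in truck 3; 46 kg remain.
Put 133 kg in truck 4; 67 kg remain.
Put 121 kg in truck 5; 79 kg remain.
Put 111 kg in truck 6; 89 kg remain.
Put 88 kg in truck 6; 1 kg remain.
Put 70 kg in truck 5; 9 kg remain.
Put 68 kg in truck 7; 132 kg remain.
Put 25 kg in truck 1; 3 kg remain.
7 trucks × 200 kg = 1400 kg; used 1106 kg; unused 294 kg.

294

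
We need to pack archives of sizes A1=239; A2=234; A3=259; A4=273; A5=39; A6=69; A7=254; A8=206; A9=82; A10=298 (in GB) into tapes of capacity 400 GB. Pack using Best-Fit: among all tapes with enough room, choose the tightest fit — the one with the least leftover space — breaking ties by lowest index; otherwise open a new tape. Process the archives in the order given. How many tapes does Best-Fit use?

7

tape 1: place A1 (239 GB), 161 GB left
tape 2: place A2 (234 GB), 166 GB left
tape 3: place A3 (259 GB), 141 GB left
tape 4: place A4 (273 GB), 127 GB left
tape 4: place A5 (39 GB), 88 GB left
tape 4: place A6 (69 GB), 19 GB left
tape 5: place A7 (254 GB), 146 GB left
tape 6: place A8 (206 GB), 194 GB left
tape 3: place A9 (82 GB), 59 GB left
tape 7: place A10 (298 GB), 102 GB left
Final tapes: [239] [234] [259,82] [273,39,69] [254] [206] [298].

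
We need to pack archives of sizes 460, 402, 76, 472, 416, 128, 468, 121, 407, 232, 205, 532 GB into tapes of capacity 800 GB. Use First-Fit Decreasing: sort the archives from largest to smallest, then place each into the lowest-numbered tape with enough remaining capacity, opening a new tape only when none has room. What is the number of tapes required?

Sorted descending: 532, 472, 468, 460, 416, 407, 402, 232, 205, 128, 121, 76.
532 GB → tape 1 (remaining 268 GB)
472 GB → tape 2 (remaining 328 GB)
468 GB → tape 3 (remaining 332 GB)
460 GB → tape 4 (remaining 340 GB)
416 GB → tape 5 (remaining 384 GB)
407 GB → tape 6 (remaining 393 GB)
402 GB → tape 7 (remaining 398 GB)
232 GB → tape 1 (remaining 36 GB)
205 GB → tape 2 (remaining 123 GB)
128 GB → tape 3 (remaining 204 GB)
121 GB → tape 2 (remaining 2 GB)
76 GB → tape 3 (remaining 128 GB)
Final tapes: [532,232] [472,205,121] [468,128,76] [460] [416] [407] [402].

7 tapes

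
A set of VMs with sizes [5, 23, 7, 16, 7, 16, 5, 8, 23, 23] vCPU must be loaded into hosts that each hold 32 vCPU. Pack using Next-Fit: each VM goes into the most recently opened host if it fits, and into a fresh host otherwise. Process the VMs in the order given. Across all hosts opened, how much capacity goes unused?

27

Put 5 vCPU in host 1; 27 vCPU remain.
Put 23 vCPU in host 1; 4 vCPU remain.
Put 7 vCPU in host 2; 25 vCPU remain.
Put 16 vCPU in host 2; 9 vCPU remain.
Put 7 vCPU in host 2; 2 vCPU remain.
Put 16 vCPU in host 3; 16 vCPU remain.
Put 5 vCPU in host 3; 11 vCPU remain.
Put 8 vCPU in host 3; 3 vCPU remain.
Put 23 vCPU in host 4; 9 vCPU remain.
Put 23 vCPU in host 5; 9 vCPU remain.
5 hosts × 32 vCPU = 160 vCPU; used 133 vCPU; unused 27 vCPU.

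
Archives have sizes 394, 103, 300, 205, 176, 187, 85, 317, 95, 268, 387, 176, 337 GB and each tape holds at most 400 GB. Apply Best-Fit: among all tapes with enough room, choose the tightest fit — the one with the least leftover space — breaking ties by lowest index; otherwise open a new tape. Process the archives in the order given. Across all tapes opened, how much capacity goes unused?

tape 1: place 394 GB, 6 GB left
tape 2: place 103 GB, 297 GB left
tape 3: place 300 GB, 100 GB left
tape 2: place 205 GB, 92 GB left
tape 4: place 176 GB, 224 GB left
tape 4: place 187 GB, 37 GB left
tape 2: place 85 GB, 7 GB left
tape 5: place 317 GB, 83 GB left
tape 3: place 95 GB, 5 GB left
tape 6: place 268 GB, 132 GB left
tape 7: place 387 GB, 13 GB left
tape 8: place 176 GB, 224 GB left
tape 9: place 337 GB, 63 GB left
9 tapes × 400 GB = 3600 GB; used 3030 GB; unused 570 GB.

570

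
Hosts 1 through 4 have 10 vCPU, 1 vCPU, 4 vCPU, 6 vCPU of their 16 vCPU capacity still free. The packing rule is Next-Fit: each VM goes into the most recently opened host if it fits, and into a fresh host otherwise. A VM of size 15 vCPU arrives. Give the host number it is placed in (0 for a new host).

Next-Fit only looks at host 4, which has 6 vCPU free.
15 vCPU does not fit, so a new host is opened.

0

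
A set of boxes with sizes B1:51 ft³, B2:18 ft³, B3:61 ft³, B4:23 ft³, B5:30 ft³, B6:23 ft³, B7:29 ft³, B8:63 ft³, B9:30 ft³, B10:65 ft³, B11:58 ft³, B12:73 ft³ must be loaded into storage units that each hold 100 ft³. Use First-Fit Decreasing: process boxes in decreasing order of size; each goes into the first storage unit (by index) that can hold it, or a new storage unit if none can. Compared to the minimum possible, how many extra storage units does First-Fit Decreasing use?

First-Fit Decreasing: [73,23] [65,30] [63,30] [61,29] [58,23,18] [51] → 6 storage units.
Total size 524 ft³; any packing needs at least ⌈524/100⌉ = 6 storage units.
So 6 is already optimal.

0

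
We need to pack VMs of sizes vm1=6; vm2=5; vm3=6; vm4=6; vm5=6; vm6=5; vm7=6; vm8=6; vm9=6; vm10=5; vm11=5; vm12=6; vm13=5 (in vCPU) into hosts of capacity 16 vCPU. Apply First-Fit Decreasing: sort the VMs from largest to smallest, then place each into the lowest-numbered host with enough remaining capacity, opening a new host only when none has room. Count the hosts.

6 hosts

Sorted descending: 6, 6, 6, 6, 6, 6, 6, 6, 5, 5, 5, 5, 5.
host 1: place 6 vCPU, 10 vCPU left
host 1: place 6 vCPU, 4 vCPU left
host 2: place 6 vCPU, 10 vCPU left
host 2: place 6 vCPU, 4 vCPU left
host 3: place 6 vCPU, 10 vCPU left
host 3: place 6 vCPU, 4 vCPU left
host 4: place 6 vCPU, 10 vCPU left
host 4: place 6 vCPU, 4 vCPU left
host 5: place 5 vCPU, 11 vCPU left
host 5: place 5 vCPU, 6 vCPU left
host 5: place 5 vCPU, 1 vCPU left
host 6: place 5 vCPU, 11 vCPU left
host 6: place 5 vCPU, 6 vCPU left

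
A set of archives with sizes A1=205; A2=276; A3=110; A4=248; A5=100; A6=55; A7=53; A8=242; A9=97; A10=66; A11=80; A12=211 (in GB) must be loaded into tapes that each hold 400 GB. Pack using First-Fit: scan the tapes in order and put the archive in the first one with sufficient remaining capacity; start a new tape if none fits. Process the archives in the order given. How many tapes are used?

tape 1: place A1 (205 GB), 195 GB left
tape 2: place A2 (276 GB), 124 GB left
tape 1: place A3 (110 GB), 85 GB left
tape 3: place A4 (248 GB), 152 GB left
tape 2: place A5 (100 GB), 24 GB left
tape 1: place A6 (55 GB), 30 GB left
tape 3: place A7 (53 GB), 99 GB left
tape 4: place A8 (242 GB), 158 GB left
tape 3: place A9 (97 GB), 2 GB left
tape 4: place A10 (66 GB), 92 GB left
tape 4: place A11 (80 GB), 12 GB left
tape 5: place A12 (211 GB), 189 GB left

5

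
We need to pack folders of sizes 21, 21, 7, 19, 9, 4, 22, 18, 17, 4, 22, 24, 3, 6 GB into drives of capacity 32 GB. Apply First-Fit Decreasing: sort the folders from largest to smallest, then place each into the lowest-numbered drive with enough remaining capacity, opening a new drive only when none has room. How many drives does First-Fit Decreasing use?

Sorted descending: 24, 22, 22, 21, 21, 19, 18, 17, 9, 7, 6, 4, 4, 3.
24 GB → drive 1 (remaining 8 GB)
22 GB → drive 2 (remaining 10 GB)
22 GB → drive 3 (remaining 10 GB)
21 GB → drive 4 (remaining 11 GB)
21 GB → drive 5 (remaining 11 GB)
19 GB → drive 6 (remaining 13 GB)
18 GB → drive 7 (remaining 14 GB)
17 GB → drive 8 (remaining 15 GB)
9 GB → drive 2 (remaining 1 GB)
7 GB → drive 1 (remaining 1 GB)
6 GB → drive 3 (remaining 4 GB)
4 GB → drive 3 (remaining 0 GB)
4 GB → drive 4 (remaining 7 GB)
3 GB → drive 4 (remaining 4 GB)

8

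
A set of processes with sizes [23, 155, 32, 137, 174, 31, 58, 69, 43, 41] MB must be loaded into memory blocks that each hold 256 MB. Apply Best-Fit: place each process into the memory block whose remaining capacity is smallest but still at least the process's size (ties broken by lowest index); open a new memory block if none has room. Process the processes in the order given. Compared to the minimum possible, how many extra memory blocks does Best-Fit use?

1

Best-Fit: [23,155,32,31] [137,69,43] [174,58] [41] → 4 memory blocks.
Total size 763 MB; any packing needs at least ⌈763/256⌉ = 3 memory blocks.
An optimal packing achieves that bound: [174,58,23] [155,69,32] [137,43,41,31] → 3 memory blocks.
Excess: 4 − 3 = 1.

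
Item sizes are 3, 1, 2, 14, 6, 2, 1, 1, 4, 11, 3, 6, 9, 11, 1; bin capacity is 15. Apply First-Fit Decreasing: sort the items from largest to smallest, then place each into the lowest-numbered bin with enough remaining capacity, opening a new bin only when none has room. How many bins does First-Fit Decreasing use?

Sorted descending: 14, 11, 11, 9, 6, 6, 4, 3, 3, 2, 2, 1, 1, 1, 1.
bin 1: place 14, 1 left
bin 2: place 11, 4 left
bin 3: place 11, 4 left
bin 4: place 9, 6 left
bin 4: place 6, 0 left
bin 5: place 6, 9 left
bin 2: place 4, 0 left
bin 3: place 3, 1 left
bin 5: place 3, 6 left
bin 5: place 2, 4 left
bin 5: place 2, 2 left
bin 1: place 1, 0 left
bin 3: place 1, 0 left
bin 5: place 1, 1 left
bin 5: place 1, 0 left
Final bins: [14,1] [11,4] [11,3,1] [9,6] [6,3,2,2,1,1].

5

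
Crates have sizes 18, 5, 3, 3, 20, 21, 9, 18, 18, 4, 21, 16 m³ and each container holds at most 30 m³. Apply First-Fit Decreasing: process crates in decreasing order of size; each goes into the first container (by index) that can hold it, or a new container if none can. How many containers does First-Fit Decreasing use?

7 containers

Sorted descending: 21, 21, 20, 18, 18, 18, 16, 9, 5, 4, 3, 3.
21 m³ → container 1 (remaining 9 m³)
21 m³ → container 2 (remaining 9 m³)
20 m³ → container 3 (remaining 10 m³)
18 m³ → container 4 (remaining 12 m³)
18 m³ → container 5 (remaining 12 m³)
18 m³ → container 6 (remaining 12 m³)
16 m³ → container 7 (remaining 14 m³)
9 m³ → container 1 (remaining 0 m³)
5 m³ → container 2 (remaining 4 m³)
4 m³ → container 2 (remaining 0 m³)
3 m³ → container 3 (remaining 7 m³)
3 m³ → container 3 (remaining 4 m³)
Final containers: [21,9] [21,5,4] [20,3,3] [18] [18] [18] [16].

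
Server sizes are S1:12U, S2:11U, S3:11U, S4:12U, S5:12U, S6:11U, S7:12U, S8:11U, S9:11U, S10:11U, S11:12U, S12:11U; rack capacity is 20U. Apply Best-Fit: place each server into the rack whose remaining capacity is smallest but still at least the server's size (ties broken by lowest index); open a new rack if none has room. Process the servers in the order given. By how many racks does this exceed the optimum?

Best-Fit: [12] [11] [11] [12] [12] [11] [12] [11] [11] [11] [12] [11] → 12 racks.
12 servers exceed 10U (half the capacity), and no two of those can share a rack, so at least 12 racks are needed.
So 12 is already optimal.

0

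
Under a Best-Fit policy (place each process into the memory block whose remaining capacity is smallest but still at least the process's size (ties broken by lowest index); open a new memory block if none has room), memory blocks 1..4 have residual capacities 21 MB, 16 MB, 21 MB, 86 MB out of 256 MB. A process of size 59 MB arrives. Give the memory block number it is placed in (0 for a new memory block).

4

Memory blocks with room: memory block 4 (86 MB).
Tightest fit is memory block 4 with 86 MB free.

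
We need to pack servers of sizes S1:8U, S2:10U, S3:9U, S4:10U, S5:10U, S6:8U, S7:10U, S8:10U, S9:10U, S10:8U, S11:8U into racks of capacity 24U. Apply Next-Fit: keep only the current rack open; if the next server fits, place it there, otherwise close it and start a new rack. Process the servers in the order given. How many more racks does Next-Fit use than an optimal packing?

1

Next-Fit: [8,10] [9,10] [10,8] [10,10] [10,8] [8] → 6 racks.
Total size 101U; any packing needs at least ⌈101/24⌉ = 5 racks.
An optimal packing achieves that bound: [10,10] [10,10] [10,10] [9,8] [8,8,8] → 5 racks.
Excess: 6 − 5 = 1.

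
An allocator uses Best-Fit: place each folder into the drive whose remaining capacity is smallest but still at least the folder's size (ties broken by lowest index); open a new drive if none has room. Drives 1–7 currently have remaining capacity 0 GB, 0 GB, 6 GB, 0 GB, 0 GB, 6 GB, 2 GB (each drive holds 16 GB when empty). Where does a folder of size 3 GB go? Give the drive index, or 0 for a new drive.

Drives with room: drive 3 (6 GB), drive 6 (6 GB).
Tightest fit is drive 3 with 6 GB free.

3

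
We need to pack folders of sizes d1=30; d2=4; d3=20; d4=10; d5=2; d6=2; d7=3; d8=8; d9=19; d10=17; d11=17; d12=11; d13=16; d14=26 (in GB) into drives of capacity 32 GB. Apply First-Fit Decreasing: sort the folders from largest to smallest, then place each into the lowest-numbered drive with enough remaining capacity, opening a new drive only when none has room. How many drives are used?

7

Sorted descending: 30, 26, 20, 19, 17, 17, 16, 11, 10, 8, 4, 3, 2, 2.
30 GB → drive 1 (remaining 2 GB)
26 GB → drive 2 (remaining 6 GB)
20 GB → drive 3 (remaining 12 GB)
19 GB → drive 4 (remaining 13 GB)
17 GB → drive 5 (remaining 15 GB)
17 GB → drive 6 (remaining 15 GB)
16 GB → drive 7 (remaining 16 GB)
11 GB → drive 3 (remaining 1 GB)
10 GB → drive 4 (remaining 3 GB)
8 GB → drive 5 (remaining 7 GB)
4 GB → drive 2 (remaining 2 GB)
3 GB → drive 4 (remaining 0 GB)
2 GB → drive 1 (remaining 0 GB)
2 GB → drive 2 (remaining 0 GB)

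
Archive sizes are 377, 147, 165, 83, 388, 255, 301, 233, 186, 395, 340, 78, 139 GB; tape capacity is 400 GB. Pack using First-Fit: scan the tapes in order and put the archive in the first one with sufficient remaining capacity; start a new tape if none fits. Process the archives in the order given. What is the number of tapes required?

9 tapes

Put 377 GB in tape 1; 23 GB remain.
Put 147 GB in tape 2; 253 GB remain.
Put 165 GB in tape 2; 88 GB remain.
Put 83 GB in tape 2; 5 GB remain.
Put 388 GB in tape 3; 12 GB remain.
Put 255 GB in tape 4; 145 GB remain.
Put 301 GB in tape 5; 99 GB remain.
Put 233 GB in tape 6; 167 GB remain.
Put 186 GB in tape 7; 214 GB remain.
Put 395 GB in tape 8; 5 GB remain.
Put 340 GB in tape 9; 60 GB remain.
Put 78 GB in tape 4; 67 GB remain.
Put 139 GB in tape 6; 28 GB remain.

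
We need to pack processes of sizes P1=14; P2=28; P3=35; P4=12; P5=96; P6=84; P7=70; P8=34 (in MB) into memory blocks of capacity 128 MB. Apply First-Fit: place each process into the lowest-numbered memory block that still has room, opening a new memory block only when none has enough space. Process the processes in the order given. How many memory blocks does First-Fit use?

P1 (14 MB) → memory block 1 (remaining 114 MB)
P2 (28 MB) → memory block 1 (remaining 86 MB)
P3 (35 MB) → memory block 1 (remaining 51 MB)
P4 (12 MB) → memory block 1 (remaining 39 MB)
P5 (96 MB) → memory block 2 (remaining 32 MB)
P6 (84 MB) → memory block 3 (remaining 44 MB)
P7 (70 MB) → memory block 4 (remaining 58 MB)
P8 (34 MB) → memory block 1 (remaining 5 MB)
Final memory blocks: [14,28,35,12,34] [96] [84] [70].

4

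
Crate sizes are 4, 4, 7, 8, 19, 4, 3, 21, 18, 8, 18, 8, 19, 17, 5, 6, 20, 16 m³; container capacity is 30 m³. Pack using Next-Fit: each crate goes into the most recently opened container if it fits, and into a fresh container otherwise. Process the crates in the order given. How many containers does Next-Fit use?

9

4 m³ → container 1 (remaining 26 m³)
4 m³ → container 1 (remaining 22 m³)
7 m³ → container 1 (remaining 15 m³)
8 m³ → container 1 (remaining 7 m³)
19 m³ → container 2 (remaining 11 m³)
4 m³ → container 2 (remaining 7 m³)
3 m³ → container 2 (remaining 4 m³)
21 m³ → container 3 (remaining 9 m³)
18 m³ → container 4 (remaining 12 m³)
8 m³ → container 4 (remaining 4 m³)
18 m³ → container 5 (remaining 12 m³)
8 m³ → container 5 (remaining 4 m³)
19 m³ → container 6 (remaining 11 m³)
17 m³ → container 7 (remaining 13 m³)
5 m³ → container 7 (remaining 8 m³)
6 m³ → container 7 (remaining 2 m³)
20 m³ → container 8 (remaining 10 m³)
16 m³ → container 9 (remaining 14 m³)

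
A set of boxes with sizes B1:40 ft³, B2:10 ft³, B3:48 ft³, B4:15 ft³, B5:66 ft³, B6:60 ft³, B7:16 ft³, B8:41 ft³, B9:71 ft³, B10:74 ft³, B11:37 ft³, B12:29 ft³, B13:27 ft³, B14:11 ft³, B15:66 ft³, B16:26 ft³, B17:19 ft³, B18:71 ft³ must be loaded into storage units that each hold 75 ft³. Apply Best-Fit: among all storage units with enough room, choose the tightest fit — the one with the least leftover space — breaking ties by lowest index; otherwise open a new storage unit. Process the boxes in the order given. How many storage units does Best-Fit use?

storage unit 1: place B1 (40 ft³), 35 ft³ left
storage unit 1: place B2 (10 ft³), 25 ft³ left
storage unit 2: place B3 (48 ft³), 27 ft³ left
storage unit 1: place B4 (15 ft³), 10 ft³ left
storage unit 3: place B5 (66 ft³), 9 ft³ left
storage unit 4: place B6 (60 ft³), 15 ft³ left
storage unit 2: place B7 (16 ft³), 11 ft³ left
storage unit 5: place B8 (41 ft³), 34 ft³ left
storage unit 6: place B9 (71 ft³), 4 ft³ left
storage unit 7: place B10 (74 ft³), 1 ft³ left
storage unit 8: place B11 (37 ft³), 38 ft³ left
storage unit 5: place B12 (29 ft³), 5 ft³ left
storage unit 8: place B13 (27 ft³), 11 ft³ left
storage unit 2: place B14 (11 ft³), 0 ft³ left
storage unit 9: place B15 (66 ft³), 9 ft³ left
storage unit 10: place B16 (26 ft³), 49 ft³ left
storage unit 10: place B17 (19 ft³), 30 ft³ left
storage unit 11: place B18 (71 ft³), 4 ft³ left
Final storage units: [40,10,15] [48,16,11] [66] [60] [41,29] [71] [74] [37,27] [66] [26,19] [71].

11 storage units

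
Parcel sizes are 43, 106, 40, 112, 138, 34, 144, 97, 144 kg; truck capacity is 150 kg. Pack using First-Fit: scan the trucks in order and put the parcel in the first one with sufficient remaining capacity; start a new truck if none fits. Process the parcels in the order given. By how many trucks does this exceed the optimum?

1

First-Fit: [43,106] [40,34] [112] [138] [144] [97] [144] → 7 trucks.
Total size 858 kg; any packing needs at least ⌈858/150⌉ = 6 trucks.
An optimal packing achieves that bound: [144] [144] [138] [112,34] [106,43] [97,40] → 6 trucks.
Excess: 7 − 6 = 1.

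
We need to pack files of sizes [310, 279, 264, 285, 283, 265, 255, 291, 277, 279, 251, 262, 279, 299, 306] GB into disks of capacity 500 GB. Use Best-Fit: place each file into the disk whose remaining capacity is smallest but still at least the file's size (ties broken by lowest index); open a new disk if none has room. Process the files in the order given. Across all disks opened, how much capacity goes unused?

Put 310 GB in disk 1; 190 GB remain.
Put 279 GB in disk 2; 221 GB remain.
Put 264 GB in disk 3; 236 GB remain.
Put 285 GB in disk 4; 215 GB remain.
Put 283 GB in disk 5; 217 GB remain.
Put 265 GB in disk 6; 235 GB remain.
Put 255 GB in disk 7; 245 GB remain.
Put 291 GB in disk 8; 209 GB remain.
Put 277 GB in disk 9; 223 GB remain.
Put 279 GB in disk 10; 221 GB remain.
Put 251 GB in disk 11; 249 GB remain.
Put 262 GB in disk 12; 238 GB remain.
Put 279 GB in disk 13; 221 GB remain.
Put 299 GB in disk 14; 201 GB remain.
Put 306 GB in disk 15; 194 GB remain.
15 disks × 500 GB = 7500 GB; used 4185 GB; unused 3315 GB.

3315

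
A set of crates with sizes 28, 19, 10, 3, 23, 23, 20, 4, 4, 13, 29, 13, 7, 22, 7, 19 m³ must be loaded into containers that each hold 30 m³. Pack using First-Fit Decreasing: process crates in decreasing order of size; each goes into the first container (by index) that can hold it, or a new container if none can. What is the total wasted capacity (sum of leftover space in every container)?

Sorted descending: 29, 28, 23, 23, 22, 20, 19, 19, 13, 13, 10, 7, 7, 4, 4, 3.
Put 29 m³ in container 1; 1 m³ remain.
Put 28 m³ in container 2; 2 m³ remain.
Put 23 m³ in container 3; 7 m³ remain.
Put 23 m³ in container 4; 7 m³ remain.
Put 22 m³ in container 5; 8 m³ remain.
Put 20 m³ in container 6; 10 m³ remain.
Put 19 m³ in container 7; 11 m³ remain.
Put 19 m³ in container 8; 11 m³ remain.
Put 13 m³ in container 9; 17 m³ remain.
Put 13 m³ in container 9; 4 m³ remain.
Put 10 m³ in container 6; 0 m³ remain.
Put 7 m³ in container 3; 0 m³ remain.
Put 7 m³ in container 4; 0 m³ remain.
Put 4 m³ in container 5; 4 m³ remain.
Put 4 m³ in container 5; 0 m³ remain.
Put 3 m³ in container 7; 8 m³ remain.
9 containers × 30 m³ = 270 m³; used 244 m³; unused 26 m³.

26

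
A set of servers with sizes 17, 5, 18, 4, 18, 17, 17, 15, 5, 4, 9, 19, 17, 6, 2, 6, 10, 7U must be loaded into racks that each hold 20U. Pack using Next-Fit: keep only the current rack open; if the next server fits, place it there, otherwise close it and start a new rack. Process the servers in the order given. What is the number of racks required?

17U → rack 1 (remaining 3U)
5U → rack 2 (remaining 15U)
18U → rack 3 (remaining 2U)
4U → rack 4 (remaining 16U)
18U → rack 5 (remaining 2U)
17U → rack 6 (remaining 3U)
17U → rack 7 (remaining 3U)
15U → rack 8 (remaining 5U)
5U → rack 8 (remaining 0U)
4U → rack 9 (remaining 16U)
9U → rack 9 (remaining 7U)
19U → rack 10 (remaining 1U)
17U → rack 11 (remaining 3U)
6U → rack 12 (remaining 14U)
2U → rack 12 (remaining 12U)
6U → rack 12 (remaining 6U)
10U → rack 13 (remaining 10U)
7U → rack 13 (remaining 3U)
Final racks: [17] [5] [18] [4] [18] [17] [17] [15,5] [4,9] [19] [17] [6,2,6] [10,7].

13 racks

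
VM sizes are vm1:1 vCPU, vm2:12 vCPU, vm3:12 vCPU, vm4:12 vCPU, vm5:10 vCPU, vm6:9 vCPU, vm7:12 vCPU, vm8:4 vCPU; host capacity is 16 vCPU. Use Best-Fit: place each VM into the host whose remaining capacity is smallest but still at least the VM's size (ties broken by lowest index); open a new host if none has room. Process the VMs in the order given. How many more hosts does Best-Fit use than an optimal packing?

0

Best-Fit: [1,12] [12,4] [12] [10] [9] [12] → 6 hosts.
6 VMs exceed 8 vCPU (half the capacity), and no two of those can share a host, so at least 6 hosts are needed.
So 6 is already optimal.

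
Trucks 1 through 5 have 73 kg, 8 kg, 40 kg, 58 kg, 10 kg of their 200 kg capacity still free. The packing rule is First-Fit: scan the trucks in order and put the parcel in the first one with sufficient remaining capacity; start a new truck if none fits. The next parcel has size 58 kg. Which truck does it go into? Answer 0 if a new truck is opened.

Trucks with room: truck 1 (73 kg), truck 4 (58 kg).
The first with room is truck 1.

1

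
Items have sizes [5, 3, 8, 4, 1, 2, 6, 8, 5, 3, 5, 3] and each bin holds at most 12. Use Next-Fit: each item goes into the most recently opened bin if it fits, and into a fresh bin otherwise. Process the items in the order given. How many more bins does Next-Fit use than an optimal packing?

Next-Fit: [5,3] [8,4] [1,2,6] [8] [5,3] [5,3] → 6 bins.
Total size 53; any packing needs at least ⌈53/12⌉ = 5 bins.
An optimal packing achieves that bound: [8,4] [8,3,1] [6,5] [5,5,2] [3,3] → 5 bins.
Excess: 6 − 5 = 1.

1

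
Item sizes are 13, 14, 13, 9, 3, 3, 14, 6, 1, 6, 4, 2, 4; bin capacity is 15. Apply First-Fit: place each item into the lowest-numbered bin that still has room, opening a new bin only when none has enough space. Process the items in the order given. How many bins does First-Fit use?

Put 13 in bin 1; 2 remain.
Put 14 in bin 2; 1 remain.
Put 13 in bin 3; 2 remain.
Put 9 in bin 4; 6 remain.
Put 3 in bin 4; 3 remain.
Put 3 in bin 4; 0 remain.
Put 14 in bin 5; 1 remain.
Put 6 in bin 6; 9 remain.
Put 1 in bin 1; 1 remain.
Put 6 in bin 6; 3 remain.
Put 4 in bin 7; 11 remain.
Put 2 in bin 3; 0 remain.
Put 4 in bin 7; 7 remain.
Final bins: [13,1] [14] [13,2] [9,3,3] [14] [6,6] [4,4].

7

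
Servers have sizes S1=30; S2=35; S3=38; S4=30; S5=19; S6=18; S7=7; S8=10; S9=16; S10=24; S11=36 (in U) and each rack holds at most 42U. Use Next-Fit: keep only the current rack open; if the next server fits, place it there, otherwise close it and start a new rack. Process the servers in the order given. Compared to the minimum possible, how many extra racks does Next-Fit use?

Next-Fit: [30] [35] [38] [30] [19,18] [7,10,16] [24] [36] → 8 racks.
Total size 263U; any packing needs at least ⌈263/42⌉ = 7 racks.
An optimal packing achieves that bound: [38] [36] [35,7] [30,10] [30] [24,18] [19,16] → 7 racks.
Excess: 8 − 7 = 1.

1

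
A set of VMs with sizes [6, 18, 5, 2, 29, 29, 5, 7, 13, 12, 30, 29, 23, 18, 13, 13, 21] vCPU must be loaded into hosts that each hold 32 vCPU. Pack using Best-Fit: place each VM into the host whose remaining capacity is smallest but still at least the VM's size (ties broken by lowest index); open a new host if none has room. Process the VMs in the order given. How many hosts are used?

6 vCPU → host 1 (remaining 26 vCPU)
18 vCPU → host 1 (remaining 8 vCPU)
5 vCPU → host 1 (remaining 3 vCPU)
2 vCPU → host 1 (remaining 1 vCPU)
29 vCPU → host 2 (remaining 3 vCPU)
29 vCPU → host 3 (remaining 3 vCPU)
5 vCPU → host 4 (remaining 27 vCPU)
7 vCPU → host 4 (remaining 20 vCPU)
13 vCPU → host 4 (remaining 7 vCPU)
12 vCPU → host 5 (remaining 20 vCPU)
30 vCPU → host 6 (remaining 2 vCPU)
29 vCPU → host 7 (remaining 3 vCPU)
23 vCPU → host 8 (remaining 9 vCPU)
18 vCPU → host 5 (remaining 2 vCPU)
13 vCPU → host 9 (remaining 19 vCPU)
13 vCPU → host 9 (remaining 6 vCPU)
21 vCPU → host 10 (remaining 11 vCPU)
Final hosts: [6,18,5,2] [29] [29] [5,7,13] [12,18] [30] [29] [23] [13,13] [21].

10 hosts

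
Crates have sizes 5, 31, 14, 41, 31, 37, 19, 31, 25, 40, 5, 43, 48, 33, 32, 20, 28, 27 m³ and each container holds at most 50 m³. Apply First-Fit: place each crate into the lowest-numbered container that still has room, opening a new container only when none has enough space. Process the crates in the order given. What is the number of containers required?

13

Put 5 m³ in container 1; 45 m³ remain.
Put 31 m³ in container 1; 14 m³ remain.
Put 14 m³ in container 1; 0 m³ remain.
Put 41 m³ in container 2; 9 m³ remain.
Put 31 m³ in container 3; 19 m³ remain.
Put 37 m³ in container 4; 13 m³ remain.
Put 19 m³ in container 3; 0 m³ remain.
Put 31 m³ in container 5; 19 m³ remain.
Put 25 m³ in container 6; 25 m³ remain.
Put 40 m³ in container 7; 10 m³ remain.
Put 5 m³ in container 2; 4 m³ remain.
Put 43 m³ in container 8; 7 m³ remain.
Put 48 m³ in container 9; 2 m³ remain.
Put 33 m³ in container 10; 17 m³ remain.
Put 32 m³ in container 11; 18 m³ remain.
Put 20 m³ in container 6; 5 m³ remain.
Put 28 m³ in container 12; 22 m³ remain.
Put 27 m³ in container 13; 23 m³ remain.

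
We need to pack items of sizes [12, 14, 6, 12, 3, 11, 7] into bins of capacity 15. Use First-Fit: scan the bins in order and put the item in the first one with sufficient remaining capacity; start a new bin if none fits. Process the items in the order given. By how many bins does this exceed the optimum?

0

First-Fit: [12,3] [14] [6,7] [12] [11] → 5 bins.
Total size 65; any packing needs at least ⌈65/15⌉ = 5 bins.
So 5 is already optimal.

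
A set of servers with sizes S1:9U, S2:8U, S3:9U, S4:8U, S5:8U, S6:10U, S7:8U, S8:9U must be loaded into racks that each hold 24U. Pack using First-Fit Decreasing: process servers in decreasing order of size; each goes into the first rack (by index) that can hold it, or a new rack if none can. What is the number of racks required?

Sorted descending: 10, 9, 9, 9, 8, 8, 8, 8.
Put 10U in rack 1; 14U remain.
Put 9U in rack 1; 5U remain.
Put 9U in rack 2; 15U remain.
Put 9U in rack 2; 6U remain.
Put 8U in rack 3; 16U remain.
Put 8U in rack 3; 8U remain.
Put 8U in rack 3; 0U remain.
Put 8U in rack 4; 16U remain.

4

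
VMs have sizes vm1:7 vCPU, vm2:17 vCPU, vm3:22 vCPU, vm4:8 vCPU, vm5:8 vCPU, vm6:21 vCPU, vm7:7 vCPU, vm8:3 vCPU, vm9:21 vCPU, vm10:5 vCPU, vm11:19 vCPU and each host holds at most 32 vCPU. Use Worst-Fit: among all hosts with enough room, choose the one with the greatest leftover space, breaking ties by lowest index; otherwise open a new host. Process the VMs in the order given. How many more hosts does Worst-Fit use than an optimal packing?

0

Worst-Fit: [7,17,8] [22,8] [21,7,3] [21,5] [19] → 5 hosts.
Total size 138 vCPU; any packing needs at least ⌈138/32⌉ = 5 hosts.
So 5 is already optimal.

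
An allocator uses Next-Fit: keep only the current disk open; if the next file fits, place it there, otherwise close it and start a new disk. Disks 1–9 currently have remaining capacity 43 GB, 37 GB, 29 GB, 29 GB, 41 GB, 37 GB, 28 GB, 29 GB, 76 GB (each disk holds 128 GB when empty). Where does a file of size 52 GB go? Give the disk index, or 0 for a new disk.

9

Next-Fit only looks at disk 9, which has 76 GB free.
52 GB fits there.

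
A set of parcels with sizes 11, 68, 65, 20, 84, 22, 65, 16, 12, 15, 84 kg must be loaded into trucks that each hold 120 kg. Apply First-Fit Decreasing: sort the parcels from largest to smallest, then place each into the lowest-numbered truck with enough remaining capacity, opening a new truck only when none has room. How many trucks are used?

Sorted descending: 84, 84, 68, 65, 65, 22, 20, 16, 15, 12, 11.
84 kg → truck 1 (remaining 36 kg)
84 kg → truck 2 (remaining 36 kg)
68 kg → truck 3 (remaining 52 kg)
65 kg → truck 4 (remaining 55 kg)
65 kg → truck 5 (remaining 55 kg)
22 kg → truck 1 (remaining 14 kg)
20 kg → truck 2 (remaining 16 kg)
16 kg → truck 2 (remaining 0 kg)
15 kg → truck 3 (remaining 37 kg)
12 kg → truck 1 (remaining 2 kg)
11 kg → truck 3 (remaining 26 kg)

5 trucks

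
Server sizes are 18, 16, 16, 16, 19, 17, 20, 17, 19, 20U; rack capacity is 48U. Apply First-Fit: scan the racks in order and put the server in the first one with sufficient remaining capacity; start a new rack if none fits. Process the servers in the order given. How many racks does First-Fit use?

Put 18U in rack 1; 30U remain.
Put 16U in rack 1; 14U remain.
Put 16U in rack 2; 32U remain.
Put 16U in rack 2; 16U remain.
Put 19U in rack 3; 29U remain.
Put 17U in rack 3; 12U remain.
Put 20U in rack 4; 28U remain.
Put 17U in rack 4; 11U remain.
Put 19U in rack 5; 29U remain.
Put 20U in rack 5; 9U remain.

5 racks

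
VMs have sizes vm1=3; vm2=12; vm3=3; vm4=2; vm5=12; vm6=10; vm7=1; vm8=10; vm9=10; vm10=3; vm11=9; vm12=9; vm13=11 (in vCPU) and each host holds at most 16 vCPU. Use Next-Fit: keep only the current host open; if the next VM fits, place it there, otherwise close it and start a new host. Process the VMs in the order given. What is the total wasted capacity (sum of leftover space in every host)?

49

vm1 (3 vCPU) → host 1 (remaining 13 vCPU)
vm2 (12 vCPU) → host 1 (remaining 1 vCPU)
vm3 (3 vCPU) → host 2 (remaining 13 vCPU)
vm4 (2 vCPU) → host 2 (remaining 11 vCPU)
vm5 (12 vCPU) → host 3 (remaining 4 vCPU)
vm6 (10 vCPU) → host 4 (remaining 6 vCPU)
vm7 (1 vCPU) → host 4 (remaining 5 vCPU)
vm8 (10 vCPU) → host 5 (remaining 6 vCPU)
vm9 (10 vCPU) → host 6 (remaining 6 vCPU)
vm10 (3 vCPU) → host 6 (remaining 3 vCPU)
vm11 (9 vCPU) → host 7 (remaining 7 vCPU)
vm12 (9 vCPU) → host 8 (remaining 7 vCPU)
vm13 (11 vCPU) → host 9 (remaining 5 vCPU)
9 hosts × 16 vCPU = 144 vCPU; used 95 vCPU; unused 49 vCPU.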